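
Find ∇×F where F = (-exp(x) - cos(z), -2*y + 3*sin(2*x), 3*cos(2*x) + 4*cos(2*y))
(-8*sin(2*y), 6*sin(2*x) + sin(z), 6*cos(2*x))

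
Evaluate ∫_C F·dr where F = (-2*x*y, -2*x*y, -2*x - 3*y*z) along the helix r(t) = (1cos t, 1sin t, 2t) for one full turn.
24*pi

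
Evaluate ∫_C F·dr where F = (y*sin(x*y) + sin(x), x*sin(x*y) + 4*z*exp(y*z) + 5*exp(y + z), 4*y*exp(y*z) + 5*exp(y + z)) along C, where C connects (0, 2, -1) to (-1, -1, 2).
2 - 2*cos(1)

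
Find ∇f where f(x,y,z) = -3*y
(0, -3, 0)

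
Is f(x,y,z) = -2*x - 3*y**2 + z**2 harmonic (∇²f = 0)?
No, ∇²f = -4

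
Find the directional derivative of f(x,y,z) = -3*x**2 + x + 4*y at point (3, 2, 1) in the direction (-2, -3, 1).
11*sqrt(14)/7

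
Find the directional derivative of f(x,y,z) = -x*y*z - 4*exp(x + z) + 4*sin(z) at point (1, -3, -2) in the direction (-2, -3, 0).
2*sqrt(13)*(4 + 3*E)*exp(-1)/13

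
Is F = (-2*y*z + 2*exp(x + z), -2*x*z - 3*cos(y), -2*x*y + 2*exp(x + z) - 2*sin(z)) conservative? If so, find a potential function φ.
Yes, F is conservative. φ = -2*x*y*z + 2*exp(x + z) - 3*sin(y) + 2*cos(z)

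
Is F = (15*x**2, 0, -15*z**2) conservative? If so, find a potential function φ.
Yes, F is conservative. φ = 5*x**3 - 5*z**3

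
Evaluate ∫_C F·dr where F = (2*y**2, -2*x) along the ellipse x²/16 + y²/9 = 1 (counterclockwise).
-24*pi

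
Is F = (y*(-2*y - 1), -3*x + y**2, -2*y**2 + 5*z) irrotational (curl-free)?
No, ∇×F = (-4*y, 0, 4*y - 2)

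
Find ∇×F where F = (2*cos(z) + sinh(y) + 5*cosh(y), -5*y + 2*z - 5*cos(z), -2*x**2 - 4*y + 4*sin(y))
(-5*sin(z) + 4*cos(y) - 6, 4*x - 2*sin(z), -5*sinh(y) - cosh(y))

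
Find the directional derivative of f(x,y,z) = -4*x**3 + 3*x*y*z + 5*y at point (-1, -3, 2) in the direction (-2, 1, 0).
59*sqrt(5)/5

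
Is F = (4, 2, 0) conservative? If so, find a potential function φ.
Yes, F is conservative. φ = 4*x + 2*y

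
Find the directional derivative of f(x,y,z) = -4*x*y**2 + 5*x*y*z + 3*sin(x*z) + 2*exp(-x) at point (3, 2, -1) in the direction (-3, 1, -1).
3*sqrt(11)*(2 - 5*exp(3))*exp(-3)/11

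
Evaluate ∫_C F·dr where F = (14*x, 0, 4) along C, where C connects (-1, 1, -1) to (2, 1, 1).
29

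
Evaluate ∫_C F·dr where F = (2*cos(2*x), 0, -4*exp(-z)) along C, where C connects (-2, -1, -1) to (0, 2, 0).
-4*E + sin(4) + 4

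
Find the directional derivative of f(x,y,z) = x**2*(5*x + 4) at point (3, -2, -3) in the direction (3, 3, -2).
477*sqrt(22)/22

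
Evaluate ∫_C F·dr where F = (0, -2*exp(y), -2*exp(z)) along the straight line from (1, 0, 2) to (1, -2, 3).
-2*exp(3) - 2*exp(-2) + 2 + 2*exp(2)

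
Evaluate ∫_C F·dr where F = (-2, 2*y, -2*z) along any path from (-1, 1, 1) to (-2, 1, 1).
2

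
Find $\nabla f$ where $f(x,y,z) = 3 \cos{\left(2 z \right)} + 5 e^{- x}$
(-5*exp(-x), 0, -6*sin(2*z))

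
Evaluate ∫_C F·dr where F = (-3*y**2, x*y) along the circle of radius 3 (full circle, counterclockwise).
0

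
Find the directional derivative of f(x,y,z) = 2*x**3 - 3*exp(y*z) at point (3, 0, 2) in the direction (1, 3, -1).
36*sqrt(11)/11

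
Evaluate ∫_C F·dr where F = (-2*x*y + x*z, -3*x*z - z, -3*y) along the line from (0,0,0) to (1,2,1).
-7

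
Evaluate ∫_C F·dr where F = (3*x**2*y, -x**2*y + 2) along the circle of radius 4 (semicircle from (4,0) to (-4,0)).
-96*pi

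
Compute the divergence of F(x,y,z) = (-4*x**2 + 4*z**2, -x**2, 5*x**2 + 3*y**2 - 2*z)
-8*x - 2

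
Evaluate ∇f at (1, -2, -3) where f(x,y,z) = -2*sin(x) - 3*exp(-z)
(-2*cos(1), 0, 3*exp(3))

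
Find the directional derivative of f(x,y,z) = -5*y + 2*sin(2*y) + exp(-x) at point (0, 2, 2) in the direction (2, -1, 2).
1 - 4*cos(4)/3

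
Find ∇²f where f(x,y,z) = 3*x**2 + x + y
6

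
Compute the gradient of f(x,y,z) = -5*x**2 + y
(-10*x, 1, 0)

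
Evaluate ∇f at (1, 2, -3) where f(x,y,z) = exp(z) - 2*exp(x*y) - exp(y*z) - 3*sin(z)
(-4*exp(2), (3 - 2*exp(8))*exp(-6), -2*exp(-6) + exp(-3) - 3*cos(3))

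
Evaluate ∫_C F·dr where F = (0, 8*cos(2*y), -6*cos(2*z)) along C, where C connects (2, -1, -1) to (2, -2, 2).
sin(2) - 7*sin(4)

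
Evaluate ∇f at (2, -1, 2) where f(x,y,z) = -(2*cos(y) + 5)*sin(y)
(0, -5*cos(1) - 2*cos(2), 0)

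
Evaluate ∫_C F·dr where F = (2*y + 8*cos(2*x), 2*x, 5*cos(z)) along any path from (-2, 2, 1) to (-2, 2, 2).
-5*sin(1) + 5*sin(2)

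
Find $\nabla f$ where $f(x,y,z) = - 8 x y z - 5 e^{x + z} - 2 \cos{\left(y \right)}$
(-8*y*z - 5*exp(x + z), -8*x*z + 2*sin(y), -8*x*y - 5*exp(x + z))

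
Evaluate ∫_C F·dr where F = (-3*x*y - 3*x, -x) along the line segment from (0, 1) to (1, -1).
0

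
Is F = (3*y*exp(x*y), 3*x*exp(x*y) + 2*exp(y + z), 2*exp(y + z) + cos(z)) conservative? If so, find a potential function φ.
Yes, F is conservative. φ = 3*exp(x*y) + 2*exp(y + z) + sin(z)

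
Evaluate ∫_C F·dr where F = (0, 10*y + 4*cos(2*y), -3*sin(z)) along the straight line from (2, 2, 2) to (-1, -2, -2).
-4*sin(4)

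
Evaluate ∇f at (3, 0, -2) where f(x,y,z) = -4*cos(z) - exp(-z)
(0, 0, -4*sin(2) + exp(2))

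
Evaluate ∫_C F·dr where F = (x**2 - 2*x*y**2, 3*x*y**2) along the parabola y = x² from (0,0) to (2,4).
1912/21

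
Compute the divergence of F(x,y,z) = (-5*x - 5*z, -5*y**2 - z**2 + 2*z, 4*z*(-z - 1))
-10*y - 8*z - 9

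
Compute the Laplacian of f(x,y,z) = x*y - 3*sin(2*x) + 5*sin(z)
12*sin(2*x) - 5*sin(z)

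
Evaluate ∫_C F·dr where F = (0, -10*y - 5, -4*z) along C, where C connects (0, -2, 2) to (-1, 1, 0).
8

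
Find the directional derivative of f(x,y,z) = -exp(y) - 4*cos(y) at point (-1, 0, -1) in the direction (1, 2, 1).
-sqrt(6)/3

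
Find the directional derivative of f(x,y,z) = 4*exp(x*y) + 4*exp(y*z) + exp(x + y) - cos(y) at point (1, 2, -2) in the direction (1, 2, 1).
sqrt(6)*(-8 + 2*exp(4)*sin(2) + 3*exp(7) + 16*exp(6))*exp(-4)/6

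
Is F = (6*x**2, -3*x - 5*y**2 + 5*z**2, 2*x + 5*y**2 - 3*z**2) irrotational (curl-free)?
No, ∇×F = (10*y - 10*z, -2, -3)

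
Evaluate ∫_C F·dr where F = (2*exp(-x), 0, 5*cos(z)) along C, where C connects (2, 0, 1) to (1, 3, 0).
-5*sin(1) - 2*exp(-1) + 2*exp(-2)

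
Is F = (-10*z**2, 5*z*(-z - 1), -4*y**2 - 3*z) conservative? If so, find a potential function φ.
No, ∇×F = (-8*y + 10*z + 5, -20*z, 0) ≠ 0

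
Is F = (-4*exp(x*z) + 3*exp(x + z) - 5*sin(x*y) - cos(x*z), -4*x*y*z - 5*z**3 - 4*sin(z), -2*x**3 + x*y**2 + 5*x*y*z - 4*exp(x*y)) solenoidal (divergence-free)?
No, ∇·F = 5*x*y - 4*x*z - 5*y*cos(x*y) - 4*z*exp(x*z) + z*sin(x*z) + 3*exp(x + z)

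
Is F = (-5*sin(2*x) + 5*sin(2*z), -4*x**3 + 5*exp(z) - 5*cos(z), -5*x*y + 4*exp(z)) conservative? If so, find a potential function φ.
No, ∇×F = (-5*x - 5*exp(z) - 5*sin(z), 5*y + 10*cos(2*z), -12*x**2) ≠ 0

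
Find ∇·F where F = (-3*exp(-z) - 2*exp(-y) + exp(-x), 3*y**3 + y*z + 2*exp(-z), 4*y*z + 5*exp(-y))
9*y**2 + 4*y + z - exp(-x)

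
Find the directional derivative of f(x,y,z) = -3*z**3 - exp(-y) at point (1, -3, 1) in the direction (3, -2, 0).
-2*sqrt(13)*exp(3)/13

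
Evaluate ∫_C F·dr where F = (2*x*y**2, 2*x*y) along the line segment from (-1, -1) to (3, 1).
16/3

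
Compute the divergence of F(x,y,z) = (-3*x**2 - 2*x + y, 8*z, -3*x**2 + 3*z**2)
-6*x + 6*z - 2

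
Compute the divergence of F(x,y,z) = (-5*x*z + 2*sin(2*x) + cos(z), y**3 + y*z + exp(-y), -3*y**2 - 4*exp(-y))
3*y**2 - 4*z + 4*cos(2*x) - exp(-y)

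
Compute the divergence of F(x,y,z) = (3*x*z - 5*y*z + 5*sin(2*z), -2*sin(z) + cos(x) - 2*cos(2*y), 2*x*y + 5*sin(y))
3*z + 4*sin(2*y)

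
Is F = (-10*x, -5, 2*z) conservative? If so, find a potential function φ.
Yes, F is conservative. φ = -5*x**2 - 5*y + z**2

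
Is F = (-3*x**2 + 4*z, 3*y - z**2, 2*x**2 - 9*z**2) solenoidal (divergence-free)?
No, ∇·F = -6*x - 18*z + 3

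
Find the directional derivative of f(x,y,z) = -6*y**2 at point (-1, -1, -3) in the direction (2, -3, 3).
-18*sqrt(22)/11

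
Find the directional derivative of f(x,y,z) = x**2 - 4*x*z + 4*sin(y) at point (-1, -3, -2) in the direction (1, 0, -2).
-2*sqrt(5)/5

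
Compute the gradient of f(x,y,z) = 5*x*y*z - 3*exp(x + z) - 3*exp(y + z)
(5*y*z - 3*exp(x + z), 5*x*z - 3*exp(y + z), 5*x*y - 3*exp(x + z) - 3*exp(y + z))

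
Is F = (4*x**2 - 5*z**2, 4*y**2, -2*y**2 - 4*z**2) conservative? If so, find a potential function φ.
No, ∇×F = (-4*y, -10*z, 0) ≠ 0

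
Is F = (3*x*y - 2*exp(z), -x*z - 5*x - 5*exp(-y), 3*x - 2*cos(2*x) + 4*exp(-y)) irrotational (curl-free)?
No, ∇×F = (x - 4*exp(-y), -2*exp(z) - 4*sin(2*x) - 3, -3*x - z - 5)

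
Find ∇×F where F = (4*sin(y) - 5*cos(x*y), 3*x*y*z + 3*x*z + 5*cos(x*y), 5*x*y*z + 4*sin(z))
(x*(-3*y + 5*z - 3), -5*y*z, -5*x*sin(x*y) + 3*y*z - 5*y*sin(x*y) + 3*z - 4*cos(y))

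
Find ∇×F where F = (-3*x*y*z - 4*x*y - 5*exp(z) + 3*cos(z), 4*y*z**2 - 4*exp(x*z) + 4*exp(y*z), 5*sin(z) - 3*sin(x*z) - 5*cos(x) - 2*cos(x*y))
(4*x*exp(x*z) + 2*x*sin(x*y) - 8*y*z - 4*y*exp(y*z), -3*x*y - 2*y*sin(x*y) + 3*z*cos(x*z) - 5*exp(z) - 5*sin(x) - 3*sin(z), 3*x*z + 4*x - 4*z*exp(x*z))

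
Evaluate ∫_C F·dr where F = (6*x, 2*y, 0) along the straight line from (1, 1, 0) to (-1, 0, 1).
-1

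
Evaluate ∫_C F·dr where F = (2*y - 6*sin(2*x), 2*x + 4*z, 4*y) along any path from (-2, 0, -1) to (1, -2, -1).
3*cos(2) - 3*cos(4) + 4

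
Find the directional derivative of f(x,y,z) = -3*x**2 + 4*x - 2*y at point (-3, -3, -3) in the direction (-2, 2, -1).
-16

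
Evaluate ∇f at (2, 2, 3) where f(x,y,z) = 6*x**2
(24, 0, 0)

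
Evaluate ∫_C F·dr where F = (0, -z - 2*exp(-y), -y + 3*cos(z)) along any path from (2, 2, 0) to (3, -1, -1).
-3*sin(1) - 1 - 2*exp(-2) + 2*E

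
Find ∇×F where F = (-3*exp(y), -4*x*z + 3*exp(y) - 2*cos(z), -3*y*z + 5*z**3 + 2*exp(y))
(4*x - 3*z + 2*exp(y) - 2*sin(z), 0, -4*z + 3*exp(y))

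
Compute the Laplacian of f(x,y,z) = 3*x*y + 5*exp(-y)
5*exp(-y)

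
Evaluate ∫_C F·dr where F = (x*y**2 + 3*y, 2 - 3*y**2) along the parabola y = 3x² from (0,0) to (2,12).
-1584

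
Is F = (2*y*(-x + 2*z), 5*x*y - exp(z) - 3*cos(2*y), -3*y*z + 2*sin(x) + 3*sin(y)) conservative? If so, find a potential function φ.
No, ∇×F = (-3*z + exp(z) + 3*cos(y), 4*y - 2*cos(x), 2*x + 5*y - 4*z) ≠ 0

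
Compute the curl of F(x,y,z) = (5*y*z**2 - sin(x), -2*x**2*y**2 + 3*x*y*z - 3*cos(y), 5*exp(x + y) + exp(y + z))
(-3*x*y + 5*exp(x + y) + exp(y + z), 10*y*z - 5*exp(x + y), -4*x*y**2 + 3*y*z - 5*z**2)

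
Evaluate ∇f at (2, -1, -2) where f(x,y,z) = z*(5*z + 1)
(0, 0, -19)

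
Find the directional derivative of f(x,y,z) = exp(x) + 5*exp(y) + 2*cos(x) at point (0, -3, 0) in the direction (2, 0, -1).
2*sqrt(5)/5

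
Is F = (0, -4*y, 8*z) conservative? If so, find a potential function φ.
Yes, F is conservative. φ = -2*y**2 + 4*z**2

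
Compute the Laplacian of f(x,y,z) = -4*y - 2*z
0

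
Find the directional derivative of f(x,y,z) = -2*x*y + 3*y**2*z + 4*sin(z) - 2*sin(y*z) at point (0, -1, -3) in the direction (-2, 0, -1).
-sqrt(5)*(6*cos(3) + 7)/5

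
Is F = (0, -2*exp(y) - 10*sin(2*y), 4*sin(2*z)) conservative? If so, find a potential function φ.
Yes, F is conservative. φ = -2*exp(y) + 5*cos(2*y) - 2*cos(2*z)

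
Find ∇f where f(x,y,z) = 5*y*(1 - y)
(0, 5 - 10*y, 0)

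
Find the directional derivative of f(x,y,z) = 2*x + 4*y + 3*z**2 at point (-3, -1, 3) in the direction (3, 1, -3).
-44*sqrt(19)/19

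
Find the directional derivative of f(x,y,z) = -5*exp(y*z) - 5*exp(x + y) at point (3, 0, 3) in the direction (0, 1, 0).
-5*exp(3) - 15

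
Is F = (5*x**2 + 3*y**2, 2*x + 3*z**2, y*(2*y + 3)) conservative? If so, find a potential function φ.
No, ∇×F = (4*y - 6*z + 3, 0, 2 - 6*y) ≠ 0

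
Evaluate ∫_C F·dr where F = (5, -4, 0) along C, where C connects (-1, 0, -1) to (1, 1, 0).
6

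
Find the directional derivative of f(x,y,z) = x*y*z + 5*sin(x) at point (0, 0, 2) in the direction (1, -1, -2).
5*sqrt(6)/6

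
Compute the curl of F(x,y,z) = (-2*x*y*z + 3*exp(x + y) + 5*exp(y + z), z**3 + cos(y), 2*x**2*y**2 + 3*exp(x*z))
(4*x**2*y - 3*z**2, -4*x*y**2 - 2*x*y - 3*z*exp(x*z) + 5*exp(y + z), 2*x*z - 3*exp(x + y) - 5*exp(y + z))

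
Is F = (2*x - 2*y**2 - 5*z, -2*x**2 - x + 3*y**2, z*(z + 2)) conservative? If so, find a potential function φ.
No, ∇×F = (0, -5, -4*x + 4*y - 1) ≠ 0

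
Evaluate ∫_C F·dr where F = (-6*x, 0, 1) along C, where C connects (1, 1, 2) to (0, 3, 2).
3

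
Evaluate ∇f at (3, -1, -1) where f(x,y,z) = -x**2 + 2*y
(-6, 2, 0)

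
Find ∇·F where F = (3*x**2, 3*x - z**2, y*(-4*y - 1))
6*x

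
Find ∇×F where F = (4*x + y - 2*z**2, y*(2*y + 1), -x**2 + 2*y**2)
(4*y, 2*x - 4*z, -1)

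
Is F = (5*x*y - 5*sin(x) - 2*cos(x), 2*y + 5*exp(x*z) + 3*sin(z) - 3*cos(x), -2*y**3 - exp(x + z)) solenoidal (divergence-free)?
No, ∇·F = 5*y - exp(x + z) + 2*sin(x) - 5*cos(x) + 2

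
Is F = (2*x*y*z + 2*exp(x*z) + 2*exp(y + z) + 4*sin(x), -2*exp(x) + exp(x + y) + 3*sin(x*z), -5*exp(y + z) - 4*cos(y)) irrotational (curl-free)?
No, ∇×F = (-3*x*cos(x*z) - 5*exp(y + z) + 4*sin(y), 2*x*y + 2*x*exp(x*z) + 2*exp(y + z), -2*x*z + 3*z*cos(x*z) - 2*exp(x) + exp(x + y) - 2*exp(y + z))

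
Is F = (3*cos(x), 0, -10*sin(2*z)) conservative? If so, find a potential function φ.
Yes, F is conservative. φ = 3*sin(x) + 5*cos(2*z)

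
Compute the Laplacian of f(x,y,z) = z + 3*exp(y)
3*exp(y)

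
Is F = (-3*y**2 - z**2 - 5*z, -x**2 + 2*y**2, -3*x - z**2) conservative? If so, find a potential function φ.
No, ∇×F = (0, -2*z - 2, -2*x + 6*y) ≠ 0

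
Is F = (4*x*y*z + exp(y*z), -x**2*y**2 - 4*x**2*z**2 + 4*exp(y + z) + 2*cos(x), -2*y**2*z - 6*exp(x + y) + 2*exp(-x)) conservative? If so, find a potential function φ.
No, ∇×F = (8*x**2*z - 4*y*z - 6*exp(x + y) - 4*exp(y + z), 4*x*y + y*exp(y*z) + 6*exp(x + y) + 2*exp(-x), -2*x*y**2 - 8*x*z**2 - 4*x*z - z*exp(y*z) - 2*sin(x)) ≠ 0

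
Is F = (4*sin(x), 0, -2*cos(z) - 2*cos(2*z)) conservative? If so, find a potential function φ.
Yes, F is conservative. φ = -2*sin(z) - sin(2*z) - 4*cos(x)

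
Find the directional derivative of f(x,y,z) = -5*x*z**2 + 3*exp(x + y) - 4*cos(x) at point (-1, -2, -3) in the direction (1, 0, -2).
sqrt(5)*(-4*exp(3)*sin(1) + 3 + 15*exp(3))*exp(-3)/5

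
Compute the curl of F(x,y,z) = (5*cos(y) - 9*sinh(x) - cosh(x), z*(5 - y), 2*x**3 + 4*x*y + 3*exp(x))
(4*x + y - 5, -6*x**2 - 4*y - 3*exp(x), 5*sin(y))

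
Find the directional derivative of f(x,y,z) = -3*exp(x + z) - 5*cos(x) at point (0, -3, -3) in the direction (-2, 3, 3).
-3*sqrt(22)*exp(-3)/22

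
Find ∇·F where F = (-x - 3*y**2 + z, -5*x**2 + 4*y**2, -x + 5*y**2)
8*y - 1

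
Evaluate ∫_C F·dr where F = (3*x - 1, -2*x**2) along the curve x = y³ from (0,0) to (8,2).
360/7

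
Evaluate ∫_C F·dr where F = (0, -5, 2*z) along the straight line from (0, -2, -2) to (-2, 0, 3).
-5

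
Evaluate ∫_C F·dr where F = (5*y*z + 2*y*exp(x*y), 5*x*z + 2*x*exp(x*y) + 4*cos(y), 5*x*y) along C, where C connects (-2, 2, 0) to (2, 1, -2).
-20 - 4*sin(2) - 2*exp(-4) + 4*sin(1) + 2*exp(2)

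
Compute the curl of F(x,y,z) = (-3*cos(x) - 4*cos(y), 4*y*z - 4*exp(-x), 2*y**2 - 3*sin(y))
(-3*cos(y), 0, -4*sin(y) + 4*exp(-x))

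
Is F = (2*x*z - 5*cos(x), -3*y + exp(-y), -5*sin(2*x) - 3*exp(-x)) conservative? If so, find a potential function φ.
No, ∇×F = (0, 2*x + 10*cos(2*x) - 3*exp(-x), 0) ≠ 0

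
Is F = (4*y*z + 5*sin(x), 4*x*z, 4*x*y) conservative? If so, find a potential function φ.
Yes, F is conservative. φ = 4*x*y*z - 5*cos(x)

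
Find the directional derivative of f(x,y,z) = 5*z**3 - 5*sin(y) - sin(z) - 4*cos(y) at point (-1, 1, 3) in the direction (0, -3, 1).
sqrt(10)*(-12*sin(1) - cos(3) + 15*cos(1) + 135)/10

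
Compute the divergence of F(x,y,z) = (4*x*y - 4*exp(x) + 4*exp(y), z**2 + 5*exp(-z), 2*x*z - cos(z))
2*x + 4*y - 4*exp(x) + sin(z)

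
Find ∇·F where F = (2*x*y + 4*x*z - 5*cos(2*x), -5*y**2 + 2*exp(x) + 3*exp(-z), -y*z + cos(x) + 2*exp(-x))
-9*y + 4*z + 10*sin(2*x)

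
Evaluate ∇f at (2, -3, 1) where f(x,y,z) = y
(0, 1, 0)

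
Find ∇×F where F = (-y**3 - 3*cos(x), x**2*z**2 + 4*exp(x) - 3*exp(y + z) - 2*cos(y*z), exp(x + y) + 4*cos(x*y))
(-2*x**2*z - 4*x*sin(x*y) - 2*y*sin(y*z) + exp(x + y) + 3*exp(y + z), 4*y*sin(x*y) - exp(x + y), 2*x*z**2 + 3*y**2 + 4*exp(x))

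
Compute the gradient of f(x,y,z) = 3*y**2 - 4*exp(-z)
(0, 6*y, 4*exp(-z))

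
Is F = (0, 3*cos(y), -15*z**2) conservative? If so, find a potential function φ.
Yes, F is conservative. φ = -5*z**3 + 3*sin(y)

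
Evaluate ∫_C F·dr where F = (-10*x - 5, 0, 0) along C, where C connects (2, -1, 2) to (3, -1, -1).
-30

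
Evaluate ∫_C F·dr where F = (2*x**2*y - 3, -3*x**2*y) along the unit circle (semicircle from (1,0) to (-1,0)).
6 - pi/4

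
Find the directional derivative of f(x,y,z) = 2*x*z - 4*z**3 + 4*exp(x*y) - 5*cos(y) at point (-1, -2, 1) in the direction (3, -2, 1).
sqrt(14)*(-8*exp(2) - 4 + 5*sin(2))/7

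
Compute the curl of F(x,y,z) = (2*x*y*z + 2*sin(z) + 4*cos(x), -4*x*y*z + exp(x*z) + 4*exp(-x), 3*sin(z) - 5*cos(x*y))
(x*(4*y - exp(x*z) + 5*sin(x*y)), 2*x*y - 5*y*sin(x*y) + 2*cos(z), (z*(-2*x - 4*y + exp(x*z))*exp(x) - 4)*exp(-x))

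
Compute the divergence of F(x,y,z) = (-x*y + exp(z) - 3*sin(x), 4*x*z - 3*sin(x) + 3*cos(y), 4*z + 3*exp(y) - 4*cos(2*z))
-y - 3*sin(y) + 8*sin(2*z) - 3*cos(x) + 4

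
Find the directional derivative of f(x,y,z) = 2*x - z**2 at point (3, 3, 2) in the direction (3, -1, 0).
3*sqrt(10)/5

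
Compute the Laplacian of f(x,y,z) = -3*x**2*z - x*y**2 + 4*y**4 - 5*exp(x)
-2*x + 48*y**2 - 6*z - 5*exp(x)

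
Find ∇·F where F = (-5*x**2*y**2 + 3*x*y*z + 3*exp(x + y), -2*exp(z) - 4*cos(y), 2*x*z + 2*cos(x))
-10*x*y**2 + 2*x + 3*y*z + 3*exp(x + y) + 4*sin(y)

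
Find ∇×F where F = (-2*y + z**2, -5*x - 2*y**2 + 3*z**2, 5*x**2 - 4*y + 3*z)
(-6*z - 4, -10*x + 2*z, -3)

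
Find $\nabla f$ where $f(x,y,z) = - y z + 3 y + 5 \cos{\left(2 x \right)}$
(-10*sin(2*x), 3 - z, -y)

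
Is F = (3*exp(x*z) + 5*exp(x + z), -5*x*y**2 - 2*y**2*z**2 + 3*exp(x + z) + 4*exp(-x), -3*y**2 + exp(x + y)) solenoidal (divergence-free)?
No, ∇·F = -10*x*y - 4*y*z**2 + 3*z*exp(x*z) + 5*exp(x + z)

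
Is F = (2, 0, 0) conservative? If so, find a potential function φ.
Yes, F is conservative. φ = 2*x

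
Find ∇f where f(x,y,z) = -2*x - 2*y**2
(-2, -4*y, 0)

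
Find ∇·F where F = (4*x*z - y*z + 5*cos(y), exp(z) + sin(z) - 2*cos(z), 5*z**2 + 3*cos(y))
14*z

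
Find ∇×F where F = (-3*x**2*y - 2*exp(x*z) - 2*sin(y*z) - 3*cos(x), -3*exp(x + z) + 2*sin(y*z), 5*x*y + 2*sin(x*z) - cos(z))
(5*x - 2*y*cos(y*z) + 3*exp(x + z), -2*x*exp(x*z) - 2*y*cos(y*z) - 5*y - 2*z*cos(x*z), 3*x**2 + 2*z*cos(y*z) - 3*exp(x + z))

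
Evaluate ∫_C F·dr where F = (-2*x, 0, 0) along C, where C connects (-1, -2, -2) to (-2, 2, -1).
-3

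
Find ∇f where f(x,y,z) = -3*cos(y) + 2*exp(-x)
(-2*exp(-x), 3*sin(y), 0)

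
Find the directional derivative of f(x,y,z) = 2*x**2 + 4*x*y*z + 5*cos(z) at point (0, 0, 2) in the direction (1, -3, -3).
15*sqrt(19)*sin(2)/19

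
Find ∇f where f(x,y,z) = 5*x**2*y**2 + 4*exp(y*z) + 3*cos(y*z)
(10*x*y**2, 10*x**2*y + 4*z*exp(y*z) - 3*z*sin(y*z), y*(4*exp(y*z) - 3*sin(y*z)))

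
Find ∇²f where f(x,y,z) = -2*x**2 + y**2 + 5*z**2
8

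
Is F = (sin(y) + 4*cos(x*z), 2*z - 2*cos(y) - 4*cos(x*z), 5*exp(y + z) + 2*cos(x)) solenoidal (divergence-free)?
No, ∇·F = -4*z*sin(x*z) + 5*exp(y + z) + 2*sin(y)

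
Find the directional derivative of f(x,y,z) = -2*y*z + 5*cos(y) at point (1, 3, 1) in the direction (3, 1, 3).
-5*sqrt(19)*(sin(3) + 4)/19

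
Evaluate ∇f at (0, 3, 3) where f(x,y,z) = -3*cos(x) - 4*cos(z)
(0, 0, 4*sin(3))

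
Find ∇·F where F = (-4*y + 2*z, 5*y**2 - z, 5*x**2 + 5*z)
10*y + 5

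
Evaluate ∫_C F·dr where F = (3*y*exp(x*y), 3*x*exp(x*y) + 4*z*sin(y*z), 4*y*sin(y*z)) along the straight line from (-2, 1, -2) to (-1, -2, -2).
4*cos(2) - 4*cos(4) + 6*sinh(2)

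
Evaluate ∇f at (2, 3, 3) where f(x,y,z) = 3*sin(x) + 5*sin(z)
(3*cos(2), 0, 5*cos(3))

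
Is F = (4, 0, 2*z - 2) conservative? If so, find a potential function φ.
Yes, F is conservative. φ = 4*x + z**2 - 2*z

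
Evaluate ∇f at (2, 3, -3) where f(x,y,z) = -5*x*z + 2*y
(15, 2, -10)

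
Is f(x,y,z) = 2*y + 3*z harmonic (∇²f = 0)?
Yes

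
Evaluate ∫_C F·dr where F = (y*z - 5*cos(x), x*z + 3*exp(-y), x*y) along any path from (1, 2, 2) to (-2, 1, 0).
-4 - 3*exp(-1) + 3*exp(-2) + 5*sin(1) + 5*sin(2)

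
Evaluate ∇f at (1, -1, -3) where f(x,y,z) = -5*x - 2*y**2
(-5, 4, 0)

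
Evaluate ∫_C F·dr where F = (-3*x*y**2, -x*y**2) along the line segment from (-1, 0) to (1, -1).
-5/6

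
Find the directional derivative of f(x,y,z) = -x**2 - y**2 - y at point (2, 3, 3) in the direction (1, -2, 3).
5*sqrt(14)/7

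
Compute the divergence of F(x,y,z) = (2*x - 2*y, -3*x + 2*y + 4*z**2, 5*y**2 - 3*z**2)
4 - 6*z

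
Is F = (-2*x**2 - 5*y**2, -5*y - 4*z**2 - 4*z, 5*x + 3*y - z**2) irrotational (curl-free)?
No, ∇×F = (8*z + 7, -5, 10*y)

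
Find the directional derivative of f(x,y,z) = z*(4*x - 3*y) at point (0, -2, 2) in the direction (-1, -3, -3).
-8*sqrt(19)/19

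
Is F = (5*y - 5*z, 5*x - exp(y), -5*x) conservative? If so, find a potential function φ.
Yes, F is conservative. φ = 5*x*y - 5*x*z - exp(y)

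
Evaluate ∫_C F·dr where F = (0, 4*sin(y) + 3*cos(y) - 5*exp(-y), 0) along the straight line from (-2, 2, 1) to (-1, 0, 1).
-3*sin(2) + 4*cos(2) - 5*exp(-2) + 1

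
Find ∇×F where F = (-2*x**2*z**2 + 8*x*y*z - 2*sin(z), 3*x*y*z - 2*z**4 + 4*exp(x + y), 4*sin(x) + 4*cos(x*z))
(-3*x*y + 8*z**3, -4*x**2*z + 8*x*y + 4*z*sin(x*z) - 4*cos(x) - 2*cos(z), -8*x*z + 3*y*z + 4*exp(x + y))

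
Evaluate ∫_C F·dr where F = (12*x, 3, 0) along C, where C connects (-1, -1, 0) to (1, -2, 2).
-3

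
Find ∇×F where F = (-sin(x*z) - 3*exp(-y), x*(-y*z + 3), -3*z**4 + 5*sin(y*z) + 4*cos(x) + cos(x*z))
(x*y + 5*z*cos(y*z), -x*cos(x*z) + z*sin(x*z) + 4*sin(x), -y*z + 3 - 3*exp(-y))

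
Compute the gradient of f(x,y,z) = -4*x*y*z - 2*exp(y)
(-4*y*z, -4*x*z - 2*exp(y), -4*x*y)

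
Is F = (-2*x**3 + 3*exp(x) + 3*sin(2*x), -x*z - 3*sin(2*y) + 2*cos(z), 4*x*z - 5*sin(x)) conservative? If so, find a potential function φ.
No, ∇×F = (x + 2*sin(z), -4*z + 5*cos(x), -z) ≠ 0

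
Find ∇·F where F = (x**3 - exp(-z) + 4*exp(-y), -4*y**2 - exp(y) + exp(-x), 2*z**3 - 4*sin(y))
3*x**2 - 8*y + 6*z**2 - exp(y)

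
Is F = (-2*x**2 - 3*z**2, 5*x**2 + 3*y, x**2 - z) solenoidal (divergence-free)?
No, ∇·F = 2 - 4*x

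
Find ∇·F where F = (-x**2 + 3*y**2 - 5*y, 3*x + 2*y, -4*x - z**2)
-2*x - 2*z + 2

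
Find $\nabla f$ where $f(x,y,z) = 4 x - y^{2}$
(4, -2*y, 0)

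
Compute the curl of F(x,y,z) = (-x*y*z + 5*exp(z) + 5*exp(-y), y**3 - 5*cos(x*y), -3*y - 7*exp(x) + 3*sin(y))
(3*cos(y) - 3, -x*y + 7*exp(x) + 5*exp(z), x*z + 5*y*sin(x*y) + 5*exp(-y))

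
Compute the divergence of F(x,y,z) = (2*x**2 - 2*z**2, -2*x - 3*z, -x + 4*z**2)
4*x + 8*z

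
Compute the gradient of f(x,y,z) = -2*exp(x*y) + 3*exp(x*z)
(-2*y*exp(x*y) + 3*z*exp(x*z), -2*x*exp(x*y), 3*x*exp(x*z))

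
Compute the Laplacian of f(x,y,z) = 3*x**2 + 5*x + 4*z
6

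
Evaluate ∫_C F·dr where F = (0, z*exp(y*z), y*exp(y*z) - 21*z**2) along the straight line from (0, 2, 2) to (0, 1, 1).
-exp(4) + E + 49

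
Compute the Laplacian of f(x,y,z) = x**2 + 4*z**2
10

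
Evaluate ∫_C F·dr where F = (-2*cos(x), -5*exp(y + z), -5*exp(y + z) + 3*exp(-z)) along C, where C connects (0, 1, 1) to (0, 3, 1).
5*(1 - exp(2))*exp(2)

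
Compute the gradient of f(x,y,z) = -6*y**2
(0, -12*y, 0)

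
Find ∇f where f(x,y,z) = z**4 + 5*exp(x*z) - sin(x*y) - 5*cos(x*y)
(5*y*sin(x*y) - y*cos(x*y) + 5*z*exp(x*z), x*(5*sin(x*y) - cos(x*y)), 5*x*exp(x*z) + 4*z**3)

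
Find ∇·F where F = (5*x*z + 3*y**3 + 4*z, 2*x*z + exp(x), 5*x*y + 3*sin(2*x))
5*z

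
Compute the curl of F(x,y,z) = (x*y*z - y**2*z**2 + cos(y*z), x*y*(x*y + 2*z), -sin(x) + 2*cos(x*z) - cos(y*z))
(-2*x*y + z*sin(y*z), x*y - 2*y**2*z - y*sin(y*z) + 2*z*sin(x*z) + cos(x), 2*x*y**2 - x*z + 2*y*z**2 + 2*y*z + z*sin(y*z))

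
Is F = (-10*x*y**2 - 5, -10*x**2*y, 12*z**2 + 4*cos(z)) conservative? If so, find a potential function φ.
Yes, F is conservative. φ = -5*x**2*y**2 - 5*x + 4*z**3 + 4*sin(z)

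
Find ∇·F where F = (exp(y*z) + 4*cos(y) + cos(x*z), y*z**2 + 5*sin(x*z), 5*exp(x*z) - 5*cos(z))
5*x*exp(x*z) + z**2 - z*sin(x*z) + 5*sin(z)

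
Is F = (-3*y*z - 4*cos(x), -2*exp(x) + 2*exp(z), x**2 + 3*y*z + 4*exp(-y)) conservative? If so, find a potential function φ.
No, ∇×F = (3*z - 2*exp(z) - 4*exp(-y), -2*x - 3*y, 3*z - 2*exp(x)) ≠ 0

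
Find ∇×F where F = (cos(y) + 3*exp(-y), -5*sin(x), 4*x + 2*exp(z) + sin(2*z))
(0, -4, sin(y) - 5*cos(x) + 3*exp(-y))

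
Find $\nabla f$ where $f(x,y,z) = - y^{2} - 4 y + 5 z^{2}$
(0, -2*y - 4, 10*z)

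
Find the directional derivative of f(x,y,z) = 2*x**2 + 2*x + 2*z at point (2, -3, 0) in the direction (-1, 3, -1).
-12*sqrt(11)/11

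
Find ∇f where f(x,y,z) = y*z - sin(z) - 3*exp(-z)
(0, z, y - cos(z) + 3*exp(-z))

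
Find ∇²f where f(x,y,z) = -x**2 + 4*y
-2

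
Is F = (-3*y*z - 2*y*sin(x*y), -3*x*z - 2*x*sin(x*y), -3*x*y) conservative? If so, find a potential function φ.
Yes, F is conservative. φ = -3*x*y*z + 2*cos(x*y)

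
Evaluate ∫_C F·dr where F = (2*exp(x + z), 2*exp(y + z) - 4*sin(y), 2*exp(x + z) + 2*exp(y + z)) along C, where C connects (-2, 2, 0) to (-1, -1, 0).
-2*exp(2) - 2*exp(-2) + 4*exp(-1) - 4*cos(2) + 4*cos(1)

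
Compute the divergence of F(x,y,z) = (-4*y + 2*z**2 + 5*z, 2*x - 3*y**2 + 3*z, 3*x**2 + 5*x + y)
-6*y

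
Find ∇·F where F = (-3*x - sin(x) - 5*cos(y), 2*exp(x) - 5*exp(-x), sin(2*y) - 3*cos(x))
-cos(x) - 3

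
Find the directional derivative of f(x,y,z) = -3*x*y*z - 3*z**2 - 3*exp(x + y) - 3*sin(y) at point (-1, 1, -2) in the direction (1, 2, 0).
sqrt(5)*(-3 - 6*cos(1)/5)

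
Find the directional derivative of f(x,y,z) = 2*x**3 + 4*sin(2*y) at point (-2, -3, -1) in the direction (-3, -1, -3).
-8*sqrt(19)*(cos(6) + 9)/19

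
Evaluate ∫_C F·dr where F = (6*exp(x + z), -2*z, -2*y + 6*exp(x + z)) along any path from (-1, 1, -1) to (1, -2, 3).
-6*exp(-2) + 10 + 6*exp(4)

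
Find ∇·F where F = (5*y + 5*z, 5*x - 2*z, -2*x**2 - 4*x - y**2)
0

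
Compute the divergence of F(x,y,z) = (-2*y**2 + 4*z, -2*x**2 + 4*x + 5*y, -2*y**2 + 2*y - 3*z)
2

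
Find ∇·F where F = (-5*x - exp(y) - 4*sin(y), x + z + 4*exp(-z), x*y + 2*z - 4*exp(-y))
-3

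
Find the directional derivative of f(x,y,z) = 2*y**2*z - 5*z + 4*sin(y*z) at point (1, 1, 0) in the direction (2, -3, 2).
2*sqrt(17)/17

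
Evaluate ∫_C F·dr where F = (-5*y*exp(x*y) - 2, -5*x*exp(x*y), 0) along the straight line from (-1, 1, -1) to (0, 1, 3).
-7 + 5*exp(-1)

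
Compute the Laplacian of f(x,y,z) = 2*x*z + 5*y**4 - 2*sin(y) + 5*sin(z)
60*y**2 + 2*sin(y) - 5*sin(z)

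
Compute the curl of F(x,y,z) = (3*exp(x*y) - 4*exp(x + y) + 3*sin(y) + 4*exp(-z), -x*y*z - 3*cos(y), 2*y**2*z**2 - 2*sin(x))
(y*(x + 4*z**2), 2*cos(x) - 4*exp(-z), -3*x*exp(x*y) - y*z + 4*exp(x + y) - 3*cos(y))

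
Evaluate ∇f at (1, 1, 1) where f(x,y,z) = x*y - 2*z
(1, 1, -2)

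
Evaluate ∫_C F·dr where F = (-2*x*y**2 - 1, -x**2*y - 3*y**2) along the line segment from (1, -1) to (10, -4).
-4773/4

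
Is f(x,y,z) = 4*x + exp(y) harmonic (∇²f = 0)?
No, ∇²f = exp(y)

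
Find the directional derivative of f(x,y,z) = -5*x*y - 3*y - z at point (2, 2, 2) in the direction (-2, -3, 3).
28*sqrt(22)/11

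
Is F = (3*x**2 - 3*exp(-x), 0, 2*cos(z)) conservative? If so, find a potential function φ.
Yes, F is conservative. φ = x**3 + 2*sin(z) + 3*exp(-x)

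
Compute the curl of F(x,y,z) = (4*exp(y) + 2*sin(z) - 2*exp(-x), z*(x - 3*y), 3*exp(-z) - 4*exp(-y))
(-x + 3*y + 4*exp(-y), 2*cos(z), z - 4*exp(y))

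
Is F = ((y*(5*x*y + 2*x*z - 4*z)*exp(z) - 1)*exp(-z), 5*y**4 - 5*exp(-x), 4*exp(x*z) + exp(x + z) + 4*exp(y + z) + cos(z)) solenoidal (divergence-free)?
No, ∇·F = 4*x*exp(x*z) + 20*y**3 + y*(5*y + 2*z) + exp(x + z) + 4*exp(y + z) - sin(z)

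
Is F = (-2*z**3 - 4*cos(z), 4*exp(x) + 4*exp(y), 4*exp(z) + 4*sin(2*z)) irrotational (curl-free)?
No, ∇×F = (0, -6*z**2 + 4*sin(z), 4*exp(x))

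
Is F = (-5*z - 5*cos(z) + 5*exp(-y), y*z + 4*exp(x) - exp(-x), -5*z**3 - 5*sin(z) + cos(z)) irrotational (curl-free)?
No, ∇×F = (-y, 5*sin(z) - 5, 4*exp(x) + 5*exp(-y) + exp(-x))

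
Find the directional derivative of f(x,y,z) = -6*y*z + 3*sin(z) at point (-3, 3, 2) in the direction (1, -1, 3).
3*sqrt(11)*(-14 + 3*cos(2))/11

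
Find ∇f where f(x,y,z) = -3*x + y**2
(-3, 2*y, 0)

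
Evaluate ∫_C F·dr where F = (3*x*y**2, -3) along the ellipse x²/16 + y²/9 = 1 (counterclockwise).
0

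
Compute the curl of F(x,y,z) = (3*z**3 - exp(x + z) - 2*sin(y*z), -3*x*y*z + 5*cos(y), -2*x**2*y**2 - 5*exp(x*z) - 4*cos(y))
(-4*x**2*y + 3*x*y + 4*sin(y), 4*x*y**2 - 2*y*cos(y*z) + 9*z**2 + 5*z*exp(x*z) - exp(x + z), z*(-3*y + 2*cos(y*z)))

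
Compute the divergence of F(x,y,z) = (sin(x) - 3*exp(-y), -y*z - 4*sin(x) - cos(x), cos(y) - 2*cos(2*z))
-z + 4*sin(2*z) + cos(x)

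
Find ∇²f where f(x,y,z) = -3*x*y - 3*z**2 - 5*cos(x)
5*cos(x) - 6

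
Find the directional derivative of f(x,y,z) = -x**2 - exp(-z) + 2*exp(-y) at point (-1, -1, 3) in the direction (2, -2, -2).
sqrt(3)*(-1 + 2*(1 + E)*exp(3))*exp(-3)/3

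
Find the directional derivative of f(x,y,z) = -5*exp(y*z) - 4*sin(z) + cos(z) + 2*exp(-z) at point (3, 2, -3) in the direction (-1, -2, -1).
sqrt(6)*(-20 + (4*cos(3) - sin(3) + 2*exp(3))*exp(6))*exp(-6)/6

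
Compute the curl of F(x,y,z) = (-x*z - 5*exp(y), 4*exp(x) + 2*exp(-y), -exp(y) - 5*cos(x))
(-exp(y), -x - 5*sin(x), 4*exp(x) + 5*exp(y))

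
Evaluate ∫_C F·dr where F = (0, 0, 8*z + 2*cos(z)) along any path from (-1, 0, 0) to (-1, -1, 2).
2*sin(2) + 16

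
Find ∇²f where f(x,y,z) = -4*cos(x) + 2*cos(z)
4*cos(x) - 2*cos(z)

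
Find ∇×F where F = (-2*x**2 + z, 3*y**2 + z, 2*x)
(-1, -1, 0)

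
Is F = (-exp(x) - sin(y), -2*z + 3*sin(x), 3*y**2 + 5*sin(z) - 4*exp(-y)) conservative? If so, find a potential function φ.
No, ∇×F = (6*y + 2 + 4*exp(-y), 0, 3*cos(x) + cos(y)) ≠ 0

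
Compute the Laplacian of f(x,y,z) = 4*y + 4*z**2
8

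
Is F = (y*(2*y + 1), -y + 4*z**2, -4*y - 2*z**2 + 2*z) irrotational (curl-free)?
No, ∇×F = (-8*z - 4, 0, -4*y - 1)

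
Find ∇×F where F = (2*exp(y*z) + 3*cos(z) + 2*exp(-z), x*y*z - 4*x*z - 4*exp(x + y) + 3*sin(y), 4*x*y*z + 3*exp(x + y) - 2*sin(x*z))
(-x*y + 4*x*z + 4*x + 3*exp(x + y), -4*y*z + 2*y*exp(y*z) + 2*z*cos(x*z) - 3*exp(x + y) - 3*sin(z) - 2*exp(-z), y*z - 2*z*exp(y*z) - 4*z - 4*exp(x + y))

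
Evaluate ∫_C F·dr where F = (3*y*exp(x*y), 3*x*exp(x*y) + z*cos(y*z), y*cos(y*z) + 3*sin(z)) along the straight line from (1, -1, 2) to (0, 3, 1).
-3*cos(1) + 3*cos(2) - 3*exp(-1) + sin(3) + sin(2) + 3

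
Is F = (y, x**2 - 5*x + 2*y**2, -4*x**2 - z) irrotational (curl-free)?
No, ∇×F = (0, 8*x, 2*x - 6)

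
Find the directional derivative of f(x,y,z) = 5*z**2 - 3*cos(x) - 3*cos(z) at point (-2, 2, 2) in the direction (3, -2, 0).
-9*sqrt(13)*sin(2)/13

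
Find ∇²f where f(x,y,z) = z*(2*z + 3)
4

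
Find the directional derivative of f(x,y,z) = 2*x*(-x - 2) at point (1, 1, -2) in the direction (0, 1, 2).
0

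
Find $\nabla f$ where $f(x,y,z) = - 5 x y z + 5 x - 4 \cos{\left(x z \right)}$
(-5*y*z + 4*z*sin(x*z) + 5, -5*x*z, x*(-5*y + 4*sin(x*z)))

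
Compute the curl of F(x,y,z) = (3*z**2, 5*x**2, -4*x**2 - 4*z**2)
(0, 8*x + 6*z, 10*x)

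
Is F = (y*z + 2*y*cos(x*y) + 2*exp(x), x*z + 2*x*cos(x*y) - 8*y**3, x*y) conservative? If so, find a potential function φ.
Yes, F is conservative. φ = x*y*z - 2*y**4 + 2*exp(x) + 2*sin(x*y)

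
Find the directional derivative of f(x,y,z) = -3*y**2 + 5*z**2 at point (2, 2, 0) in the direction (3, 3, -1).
-36*sqrt(19)/19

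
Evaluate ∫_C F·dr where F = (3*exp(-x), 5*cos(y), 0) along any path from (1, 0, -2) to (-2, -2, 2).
-3*exp(2) - 5*sin(2) + 3*exp(-1)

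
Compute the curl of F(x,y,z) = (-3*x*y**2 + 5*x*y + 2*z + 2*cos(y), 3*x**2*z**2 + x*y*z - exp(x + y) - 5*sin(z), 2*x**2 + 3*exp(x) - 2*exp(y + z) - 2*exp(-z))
(-6*x**2*z - x*y - 2*exp(y + z) + 5*cos(z), -4*x - 3*exp(x) + 2, 6*x*y + 6*x*z**2 - 5*x + y*z - exp(x + y) + 2*sin(y))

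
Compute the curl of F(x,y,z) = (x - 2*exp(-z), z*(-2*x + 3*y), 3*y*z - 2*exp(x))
(2*x - 3*y + 3*z, 2*exp(x) + 2*exp(-z), -2*z)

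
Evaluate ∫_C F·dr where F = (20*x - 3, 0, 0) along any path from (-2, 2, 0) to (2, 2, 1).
-12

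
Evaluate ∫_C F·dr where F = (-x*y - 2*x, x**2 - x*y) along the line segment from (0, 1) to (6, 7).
-144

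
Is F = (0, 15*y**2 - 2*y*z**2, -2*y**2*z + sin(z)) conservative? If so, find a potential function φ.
Yes, F is conservative. φ = 5*y**3 - y**2*z**2 - cos(z)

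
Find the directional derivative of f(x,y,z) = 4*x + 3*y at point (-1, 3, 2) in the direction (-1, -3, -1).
-13*sqrt(11)/11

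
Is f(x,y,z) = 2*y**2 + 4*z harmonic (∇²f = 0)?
No, ∇²f = 4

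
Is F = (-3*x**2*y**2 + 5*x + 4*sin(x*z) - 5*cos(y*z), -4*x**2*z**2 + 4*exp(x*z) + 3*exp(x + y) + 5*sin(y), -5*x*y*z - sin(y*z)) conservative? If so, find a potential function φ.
No, ∇×F = (8*x**2*z - 5*x*z - 4*x*exp(x*z) - z*cos(y*z), 4*x*cos(x*z) + 5*y*z + 5*y*sin(y*z), 6*x**2*y - 8*x*z**2 + 4*z*exp(x*z) - 5*z*sin(y*z) + 3*exp(x + y)) ≠ 0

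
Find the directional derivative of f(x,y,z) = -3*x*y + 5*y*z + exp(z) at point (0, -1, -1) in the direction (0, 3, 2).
sqrt(13)*(2 - 25*E)*exp(-1)/13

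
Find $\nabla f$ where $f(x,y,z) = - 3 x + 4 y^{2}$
(-3, 8*y, 0)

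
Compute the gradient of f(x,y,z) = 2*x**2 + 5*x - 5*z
(4*x + 5, 0, -5)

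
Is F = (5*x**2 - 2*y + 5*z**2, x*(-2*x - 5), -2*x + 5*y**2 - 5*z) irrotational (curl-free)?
No, ∇×F = (10*y, 10*z + 2, -4*x - 3)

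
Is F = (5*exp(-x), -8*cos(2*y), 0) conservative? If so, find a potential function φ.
Yes, F is conservative. φ = -4*sin(2*y) - 5*exp(-x)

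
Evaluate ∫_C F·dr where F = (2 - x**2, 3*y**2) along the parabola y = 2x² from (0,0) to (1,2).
29/3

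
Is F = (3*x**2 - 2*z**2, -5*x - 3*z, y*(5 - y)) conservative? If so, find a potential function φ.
No, ∇×F = (8 - 2*y, -4*z, -5) ≠ 0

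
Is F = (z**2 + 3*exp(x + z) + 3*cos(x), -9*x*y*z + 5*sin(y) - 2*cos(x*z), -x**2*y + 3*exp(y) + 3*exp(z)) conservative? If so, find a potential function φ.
No, ∇×F = (-x**2 + 9*x*y - 2*x*sin(x*z) + 3*exp(y), 2*x*y + 2*z + 3*exp(x + z), z*(-9*y + 2*sin(x*z))) ≠ 0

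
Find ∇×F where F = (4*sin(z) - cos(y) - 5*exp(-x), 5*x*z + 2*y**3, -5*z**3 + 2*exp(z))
(-5*x, 4*cos(z), 5*z - sin(y))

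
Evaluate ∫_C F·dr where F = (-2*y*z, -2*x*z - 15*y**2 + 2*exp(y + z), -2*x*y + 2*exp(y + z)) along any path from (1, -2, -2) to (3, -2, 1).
-2*exp(-4) + 2*exp(-1) + 20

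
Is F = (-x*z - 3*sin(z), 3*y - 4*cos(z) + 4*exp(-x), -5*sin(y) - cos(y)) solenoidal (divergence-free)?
No, ∇·F = 3 - z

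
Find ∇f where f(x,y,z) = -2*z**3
(0, 0, -6*z**2)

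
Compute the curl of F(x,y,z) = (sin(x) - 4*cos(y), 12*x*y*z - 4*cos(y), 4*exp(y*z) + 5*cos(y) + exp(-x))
(-12*x*y + 4*z*exp(y*z) - 5*sin(y), exp(-x), 12*y*z - 4*sin(y))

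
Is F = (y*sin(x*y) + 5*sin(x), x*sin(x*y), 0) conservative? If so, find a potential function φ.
Yes, F is conservative. φ = -5*cos(x) - cos(x*y)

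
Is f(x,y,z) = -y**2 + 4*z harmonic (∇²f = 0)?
No, ∇²f = -2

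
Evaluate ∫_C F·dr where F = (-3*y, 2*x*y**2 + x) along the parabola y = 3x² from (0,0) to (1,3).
101/7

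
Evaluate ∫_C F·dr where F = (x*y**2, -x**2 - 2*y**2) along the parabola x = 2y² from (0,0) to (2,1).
-2/15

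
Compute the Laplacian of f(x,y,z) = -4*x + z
0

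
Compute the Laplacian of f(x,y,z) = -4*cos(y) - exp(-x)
4*cos(y) - exp(-x)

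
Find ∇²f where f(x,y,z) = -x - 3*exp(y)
-3*exp(y)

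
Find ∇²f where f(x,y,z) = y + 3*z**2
6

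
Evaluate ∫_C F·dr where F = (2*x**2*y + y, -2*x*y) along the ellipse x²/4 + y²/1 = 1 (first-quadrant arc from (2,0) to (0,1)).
-3*pi/2 - 4/3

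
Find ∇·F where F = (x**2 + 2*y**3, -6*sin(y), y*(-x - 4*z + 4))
2*x - 4*y - 6*cos(y)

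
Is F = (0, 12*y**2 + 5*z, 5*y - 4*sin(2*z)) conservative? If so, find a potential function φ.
Yes, F is conservative. φ = 4*y**3 + 5*y*z + 2*cos(2*z)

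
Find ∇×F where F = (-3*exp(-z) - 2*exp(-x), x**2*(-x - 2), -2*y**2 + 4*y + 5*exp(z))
(4 - 4*y, 3*exp(-z), x*(-3*x - 4))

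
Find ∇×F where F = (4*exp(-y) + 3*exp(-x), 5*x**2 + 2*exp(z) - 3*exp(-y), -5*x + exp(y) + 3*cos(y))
(exp(y) - 2*exp(z) - 3*sin(y), 5, 10*x + 4*exp(-y))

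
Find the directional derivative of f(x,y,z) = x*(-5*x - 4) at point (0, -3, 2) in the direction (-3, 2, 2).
12*sqrt(17)/17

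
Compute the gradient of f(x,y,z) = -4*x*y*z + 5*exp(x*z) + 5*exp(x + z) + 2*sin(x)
(-4*y*z + 5*z*exp(x*z) + 5*exp(x + z) + 2*cos(x), -4*x*z, -4*x*y + 5*x*exp(x*z) + 5*exp(x + z))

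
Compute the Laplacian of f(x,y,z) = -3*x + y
0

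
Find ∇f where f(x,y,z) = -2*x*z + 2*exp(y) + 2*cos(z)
(-2*z, 2*exp(y), -2*x - 2*sin(z))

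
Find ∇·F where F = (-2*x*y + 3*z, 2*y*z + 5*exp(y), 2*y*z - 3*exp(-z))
2*z + 5*exp(y) + 3*exp(-z)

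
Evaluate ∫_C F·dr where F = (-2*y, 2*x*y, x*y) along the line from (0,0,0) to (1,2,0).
2/3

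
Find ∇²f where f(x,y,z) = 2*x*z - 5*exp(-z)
-5*exp(-z)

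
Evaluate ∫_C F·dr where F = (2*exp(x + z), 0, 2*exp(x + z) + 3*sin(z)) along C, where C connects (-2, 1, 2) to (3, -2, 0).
-5 + 3*cos(2) + 2*exp(3)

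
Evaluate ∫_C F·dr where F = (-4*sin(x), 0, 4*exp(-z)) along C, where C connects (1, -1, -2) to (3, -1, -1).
-4*E + 4*cos(3) - 4*cos(1) + 4*exp(2)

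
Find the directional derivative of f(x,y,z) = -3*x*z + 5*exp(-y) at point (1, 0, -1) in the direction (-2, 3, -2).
-15*sqrt(17)/17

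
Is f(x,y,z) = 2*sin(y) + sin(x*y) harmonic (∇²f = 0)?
No, ∇²f = -x**2*sin(x*y) - y**2*sin(x*y) - 2*sin(y)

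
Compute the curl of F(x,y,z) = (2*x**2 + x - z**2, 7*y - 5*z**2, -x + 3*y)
(10*z + 3, 1 - 2*z, 0)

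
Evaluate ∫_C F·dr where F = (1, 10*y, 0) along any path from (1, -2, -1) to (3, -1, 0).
-13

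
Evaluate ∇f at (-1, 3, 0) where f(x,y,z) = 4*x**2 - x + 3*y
(-9, 3, 0)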